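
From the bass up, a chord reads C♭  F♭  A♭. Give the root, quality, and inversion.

Reducing to letter names: Cb, Fb, Ab. These stack in thirds as Fb–Ab–Cb — an Fb major triad.
The lowest note is Cb, the fifth of the chord, so this is second inversion (figured bass 6/4).

Fb major, second inversion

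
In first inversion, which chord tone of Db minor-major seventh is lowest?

Fb

The third of Db minor-major seventh (Db–Fb–Ab–C) is Fb; that is the bass in first inversion.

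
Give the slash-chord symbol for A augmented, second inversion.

Aaug/E#

Second inversion of A augmented has the fifth (E#) in the bass. As a slash chord: Aaug/E#.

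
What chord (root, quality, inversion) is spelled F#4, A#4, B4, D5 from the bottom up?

B minor-major seventh, second inversion

The distinct note names are F#, A#, B, D. Stacked in thirds they read B–D–F#–A#, which is a minor-major seventh chord on B.
With the fifth (F#) in the bass, the chord is in second inversion (figured bass 4/3).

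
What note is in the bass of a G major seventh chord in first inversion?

B

The third of G major seventh (G–B–D–F#) is B; that is the bass in first inversion.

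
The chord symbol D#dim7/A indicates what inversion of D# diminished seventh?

D#dim7/A means D# diminished seventh with A in the bass. A is the fifth of D# diminished seventh (D#–F#–A–C), so this is second inversion.

second inversion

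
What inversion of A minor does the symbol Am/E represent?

Am/E means A minor with E in the bass. E is the fifth of A minor (A–C–E), so this is second inversion.

second inversion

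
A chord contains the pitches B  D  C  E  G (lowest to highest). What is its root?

C

Reordering B, D, C, E, G into stacked thirds gives C–E–G–B–D; the bottom of that stack, C, is the root.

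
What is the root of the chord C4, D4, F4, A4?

C, D, F, A are the tones of a D minor seventh chord (D–F–A–C), making D the root.

D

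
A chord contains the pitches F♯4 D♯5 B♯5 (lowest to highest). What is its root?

B#

The distinct letter names are F#, D#, B#. Arranged as a stack of thirds they read B#–D#–F#, so B# is the root (a B# diminished triad).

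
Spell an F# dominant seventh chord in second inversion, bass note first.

F# dominant seventh is F#–A#–C#–E. Second inversion puts the fifth (C#) in the bass, with the remaining tones above: C#, E, F#, A#.

C#, E, F#, A#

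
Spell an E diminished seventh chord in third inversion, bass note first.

Db, E, G, Bb

E diminished seventh is E–G–Bb–Db. Third inversion puts the seventh (Db) in the bass, with the remaining tones above: Db, E, G, Bb.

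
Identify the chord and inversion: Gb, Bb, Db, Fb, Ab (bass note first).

The pitch classes Gb, Bb, Db, Fb, Ab arrange in thirds as Gb–Bb–Db–Fb–Ab: a Gb dominant ninth chord.
With the root (Gb) in the bass, the chord is in root position.

Gb dominant ninth, root position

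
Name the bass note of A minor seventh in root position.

A

In root position the root is lowest. For A minor seventh (A–C–E–G) that is A.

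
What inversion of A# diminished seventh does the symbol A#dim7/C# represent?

first inversion

A#dim7/C# means A# diminished seventh with C# in the bass. C# is the third of A# diminished seventh (A#–C#–E–G), so this is first inversion.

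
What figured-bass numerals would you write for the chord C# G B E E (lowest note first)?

7

The notes C#, G, B, E stack in thirds as C#–E–G–B — a C# half-diminished seventh chord. The bass C# is the root, so this is root position: figured 7.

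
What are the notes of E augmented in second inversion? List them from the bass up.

The chord tones are E–G#–B#. With the fifth (B#) lowest for second inversion: B#, E, G#.

B#, E, G#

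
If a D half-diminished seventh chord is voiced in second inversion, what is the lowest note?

Ab

The fifth of D half-diminished seventh (D–F–Ab–C) is Ab; that is the bass in second inversion.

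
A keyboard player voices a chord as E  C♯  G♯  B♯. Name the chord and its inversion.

The distinct note names are E, C#, G#, B#. Stacked in thirds they read C#–E–G#–B#, which is a minor-major seventh chord on C#.
E is the third of C# minor-major seventh; third in the bass means first inversion (figured bass 6/5).

C# minor-major seventh, first inversion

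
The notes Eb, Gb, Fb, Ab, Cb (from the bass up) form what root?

Reordering Eb, Gb, Fb, Ab, Cb into stacked thirds gives Fb–Ab–Cb–Eb–Gb; the bottom of that stack, Fb, is the root.

Fb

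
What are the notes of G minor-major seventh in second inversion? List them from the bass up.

D, F#, G, Bb

The chord tones are G–Bb–D–F#. With the fifth (D) lowest for second inversion: D, F#, G, Bb.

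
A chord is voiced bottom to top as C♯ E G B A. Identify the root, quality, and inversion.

A dominant ninth, first inversion

Reducing to letter names: C#, E, G, B, A. These stack in thirds as A–C#–E–G–B — an A dominant ninth chord.
The lowest note is C#, the third of the chord, so this is first inversion.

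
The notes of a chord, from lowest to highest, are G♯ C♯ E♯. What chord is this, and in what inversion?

C# major, second inversion

Reducing to letter names: G#, C#, E#. These stack in thirds as C#–E#–G# — a C# major triad.
The lowest note is G#, the fifth of the chord, so this is second inversion (figured bass 6/4).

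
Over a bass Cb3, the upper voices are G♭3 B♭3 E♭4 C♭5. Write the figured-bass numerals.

7

The notes Cb, Gb, Bb, Eb stack in thirds as Cb–Eb–Gb–Bb — a Cb major seventh chord. The bass Cb is the root, so this is root position: figured 7.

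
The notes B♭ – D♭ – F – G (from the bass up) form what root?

G

Reordering Bb, Db, F, G into stacked thirds gives G–Bb–Db–F; the bottom of that stack, G, is the root.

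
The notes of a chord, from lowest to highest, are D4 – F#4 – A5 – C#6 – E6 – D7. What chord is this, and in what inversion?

D major ninth, root position

The pitch classes D, F#, A, C#, E arrange in thirds as D–F#–A–C#–E: a D major ninth chord.
D is the root of D major ninth; root in the bass means root position.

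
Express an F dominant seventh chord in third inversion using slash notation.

Third inversion of F dominant seventh has the seventh (Eb) in the bass. As a slash chord: F7/Eb.

F7/Eb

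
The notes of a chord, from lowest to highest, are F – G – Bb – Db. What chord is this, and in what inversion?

G half-diminished seventh, third inversion

Reducing to letter names: F, G, Bb, Db. These stack in thirds as G–Bb–Db–F — a G half-diminished seventh chord.
With the seventh (F) in the bass, the chord is in third inversion (figured bass 4/2).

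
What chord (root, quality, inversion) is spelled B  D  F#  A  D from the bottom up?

B minor seventh, root position

The distinct note names are B, D, F#, A. Stacked in thirds they read B–D–F#–A, which is a minor seventh chord on B.
With the root (B) in the bass, the chord is in root position (figured bass 7).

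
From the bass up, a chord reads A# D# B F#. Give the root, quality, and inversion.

The distinct note names are A#, D#, B, F#. Stacked in thirds they read B–D#–F#–A#, which is a major seventh chord on B.
The lowest note is A#, the seventh of the chord, so this is third inversion (figured bass 4/2).

B major seventh, third inversion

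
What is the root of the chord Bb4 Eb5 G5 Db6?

The distinct letter names are Bb, Eb, G, Db. Arranged as a stack of thirds they read Eb–G–Bb–Db, so Eb is the root (an Eb dominant seventh chord).

Eb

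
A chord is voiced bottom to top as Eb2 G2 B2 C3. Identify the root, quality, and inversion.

C minor-major seventh, first inversion

Reducing to letter names: Eb, G, B, C. These stack in thirds as C–Eb–G–B — a C minor-major seventh chord.
The lowest note is Eb, the third of the chord, so this is first inversion (figured bass 6/5).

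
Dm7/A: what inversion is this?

Dm7/A means D minor seventh with A in the bass. A is the fifth of D minor seventh (D–F–A–C), so this is second inversion.

second inversion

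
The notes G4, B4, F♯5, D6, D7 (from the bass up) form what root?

Reordering G, B, F#, D into stacked thirds gives G–B–D–F#; the bottom of that stack, G, is the root.

G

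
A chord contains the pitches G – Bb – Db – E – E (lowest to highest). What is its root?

E

Reordering G, Bb, Db, E into stacked thirds gives E–G–Bb–Db; the bottom of that stack, E, is the root.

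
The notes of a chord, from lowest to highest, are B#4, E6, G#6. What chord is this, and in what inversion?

Reducing to letter names: B#, E, G#. These stack in thirds as E–G#–B# — an E augmented triad.
The lowest note is B#, the fifth of the chord, so this is second inversion (figured bass 6/4).

E augmented, second inversion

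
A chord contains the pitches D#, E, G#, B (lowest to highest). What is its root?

The distinct letter names are D#, E, G#, B. Arranged as a stack of thirds they read E–G#–B–D#, so E is the root (an E major seventh chord).

E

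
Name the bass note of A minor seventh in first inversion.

The third of A minor seventh (A–C–E–G) is C; that is the bass in first inversion.

C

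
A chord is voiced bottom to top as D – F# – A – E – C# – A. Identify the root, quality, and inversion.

D major ninth, root position

The distinct note names are D, F#, A, E, C#. Stacked in thirds they read D–F#–A–C#–E, which is a major ninth chord on D.
D is the root of D major ninth; root in the bass means root position.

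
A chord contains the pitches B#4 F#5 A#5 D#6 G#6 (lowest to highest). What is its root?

G#

B#, F#, A#, D#, G# are the tones of a G# dominant ninth chord (G#–B#–D#–F#–A#), making G# the root.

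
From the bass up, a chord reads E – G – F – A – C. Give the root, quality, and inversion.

F major ninth, third inversion

Reducing to letter names: E, G, F, A, C. These stack in thirds as F–A–C–E–G — an F major ninth chord.
With the seventh (E) in the bass, the chord is in third inversion.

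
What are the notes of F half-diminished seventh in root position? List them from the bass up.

F, Ab, Cb, Eb

The chord tones are F–Ab–Cb–Eb. With the root (F) lowest for root position: F, Ab, Cb, Eb.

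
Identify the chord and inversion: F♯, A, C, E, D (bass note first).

The pitch classes F#, A, C, E, D arrange in thirds as D–F#–A–C–E: a D dominant ninth chord.
With the third (F#) in the bass, the chord is in first inversion.

D dominant ninth, first inversion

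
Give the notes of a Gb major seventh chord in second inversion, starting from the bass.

The chord tones are Gb–Bb–Db–F. With the fifth (Db) lowest for second inversion: Db, F, Gb, Bb.

Db, F, Gb, Bb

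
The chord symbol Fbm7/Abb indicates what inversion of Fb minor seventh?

Fbm7/Abb means Fb minor seventh with Abb in the bass. Abb is the third of Fb minor seventh (Fb–Abb–Cb–Ebb), so this is first inversion.

first inversion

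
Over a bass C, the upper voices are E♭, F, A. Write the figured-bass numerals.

The notes C, Eb, F, A stack in thirds as F–A–C–Eb — an F dominant seventh chord. The bass C is the fifth, so this is second inversion: figured 4/3.

4/3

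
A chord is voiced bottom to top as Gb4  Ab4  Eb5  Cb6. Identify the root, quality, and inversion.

Ab minor seventh, third inversion

The pitch classes Gb, Ab, Eb, Cb arrange in thirds as Ab–Cb–Eb–Gb: an Ab minor seventh chord.
Gb is the seventh of Ab minor seventh; seventh in the bass means third inversion (figured bass 4/2).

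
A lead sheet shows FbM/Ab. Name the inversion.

first inversion

FbM/Ab means Fb major with Ab in the bass. Ab is the third of Fb major (Fb–Ab–Cb), so this is first inversion.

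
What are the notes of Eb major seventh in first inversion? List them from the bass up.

G, Bb, D, Eb

Eb major seventh is Eb–G–Bb–D. First inversion puts the third (G) in the bass, with the remaining tones above: G, Bb, D, Eb.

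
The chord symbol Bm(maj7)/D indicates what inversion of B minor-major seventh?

Bm(maj7)/D means B minor-major seventh with D in the bass. D is the third of B minor-major seventh (B–D–F#–A#), so this is first inversion.

first inversion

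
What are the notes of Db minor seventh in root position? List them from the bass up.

The chord tones are Db–Fb–Ab–Cb. With the root (Db) lowest for root position: Db, Fb, Ab, Cb.

Db, Fb, Ab, Cb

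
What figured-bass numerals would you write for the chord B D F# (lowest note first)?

The notes B, D, F# stack in thirds as B–D–F# — a B minor triad. The bass B is the root, so this is root position: figured 5/3.

5/3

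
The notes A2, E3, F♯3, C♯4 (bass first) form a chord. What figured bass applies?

The notes A, E, F#, C# stack in thirds as F#–A–C#–E — an F# minor seventh chord. The bass A is the third, so this is first inversion: figured 6/5.

6/5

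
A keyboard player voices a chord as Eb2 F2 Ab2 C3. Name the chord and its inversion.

Reducing to letter names: Eb, F, Ab, C. These stack in thirds as F–Ab–C–Eb — an F minor seventh chord.
With the seventh (Eb) in the bass, the chord is in third inversion (figured bass 4/2).

F minor seventh, third inversion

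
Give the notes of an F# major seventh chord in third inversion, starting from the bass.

Spelling F# major seventh: F#–A#–C#–E#. In third inversion the seventh is bass, giving E#, F#, A#, C# from the bottom.

E#, F#, A#, C#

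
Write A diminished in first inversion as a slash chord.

Adim/C

First inversion of A diminished has the third (C) in the bass. As a slash chord: Adim/C.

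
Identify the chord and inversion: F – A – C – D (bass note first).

The pitch classes F, A, C, D arrange in thirds as D–F–A–C: a D minor seventh chord.
With the third (F) in the bass, the chord is in first inversion (figured bass 6/5).

D minor seventh, first inversion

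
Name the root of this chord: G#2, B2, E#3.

G#, B, E# are the tones of an E# diminished triad (E#–G#–B), making E# the root.

E#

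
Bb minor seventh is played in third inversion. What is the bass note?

Ab

The seventh of Bb minor seventh (Bb–Db–F–Ab) is Ab; that is the bass in third inversion.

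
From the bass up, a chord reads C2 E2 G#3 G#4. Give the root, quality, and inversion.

Reducing to letter names: C, E, G#. These stack in thirds as C–E–G# — a C augmented triad.
C is the root of C augmented; root in the bass means root position (figured bass 5/3).

C augmented, root position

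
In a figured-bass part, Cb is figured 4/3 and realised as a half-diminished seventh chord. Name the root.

F

The figures 4/3 mean the fifth of the chord is in the bass. If Cb is the fifth of a half-diminished seventh chord, the root is F (chord tones F–Ab–Cb–Eb).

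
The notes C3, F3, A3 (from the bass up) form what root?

F

Reordering C, F, A into stacked thirds gives F–A–C; the bottom of that stack, F, is the root.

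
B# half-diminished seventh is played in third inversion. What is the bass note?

The seventh of B# half-diminished seventh (B#–D#–F#–A#) is A#; that is the bass in third inversion.

A#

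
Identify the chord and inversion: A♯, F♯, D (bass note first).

D augmented, second inversion

The pitch classes A#, F#, D arrange in thirds as D–F#–A#: a D augmented triad.
The lowest note is A#, the fifth of the chord, so this is second inversion (figured bass 6/4).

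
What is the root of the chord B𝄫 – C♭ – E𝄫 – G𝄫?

Bbb, Cb, Ebb, Gbb are the tones of a Cb half-diminished seventh chord (Cb–Ebb–Gbb–Bbb), making Cb the root.

Cb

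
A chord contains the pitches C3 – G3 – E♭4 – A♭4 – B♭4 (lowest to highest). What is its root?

C, G, Eb, Ab, Bb are the tones of an Ab major ninth chord (Ab–C–Eb–G–Bb), making Ab the root.

Ab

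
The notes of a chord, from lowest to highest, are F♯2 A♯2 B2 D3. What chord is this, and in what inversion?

B minor-major seventh, second inversion

The pitch classes F#, A#, B, D arrange in thirds as B–D–F#–A#: a B minor-major seventh chord.
With the fifth (F#) in the bass, the chord is in second inversion (figured bass 4/3).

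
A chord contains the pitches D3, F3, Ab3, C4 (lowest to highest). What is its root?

D

D, F, Ab, C are the tones of a D half-diminished seventh chord (D–F–Ab–C), making D the root.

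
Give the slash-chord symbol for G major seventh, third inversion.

Gmaj7/F#

Third inversion of G major seventh has the seventh (F#) in the bass. As a slash chord: Gmaj7/F#.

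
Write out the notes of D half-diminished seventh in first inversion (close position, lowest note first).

D half-diminished seventh is D–F–Ab–C. First inversion puts the third (F) in the bass, with the remaining tones above: F, Ab, C, D.

F, Ab, C, D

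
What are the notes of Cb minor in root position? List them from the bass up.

Cb, Ebb, Gb

The chord tones are Cb–Ebb–Gb. With the root (Cb) lowest for root position: Cb, Ebb, Gb.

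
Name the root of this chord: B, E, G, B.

B, E, G are the tones of an E minor triad (E–G–B), making E the root.

E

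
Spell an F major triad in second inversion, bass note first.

C, F, A

The chord tones are F–A–C. With the fifth (C) lowest for second inversion: C, F, A.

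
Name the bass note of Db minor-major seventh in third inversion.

C

Db minor-major seventh is Db–Fb–Ab–C. Third inversion places the seventh in the bass: C.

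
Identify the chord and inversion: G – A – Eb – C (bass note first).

A half-diminished seventh, third inversion

The pitch classes G, A, Eb, C arrange in thirds as A–C–Eb–G: an A half-diminished seventh chord.
With the seventh (G) in the bass, the chord is in third inversion (figured bass 4/2).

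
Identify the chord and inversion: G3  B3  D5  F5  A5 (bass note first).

G dominant ninth, root position

The distinct note names are G, B, D, F, A. Stacked in thirds they read G–B–D–F–A, which is a dominant ninth chord on G.
With the root (G) in the bass, the chord is in root position.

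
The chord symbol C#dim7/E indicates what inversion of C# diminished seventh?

C#dim7/E means C# diminished seventh with E in the bass. E is the third of C# diminished seventh (C#–E–G–Bb), so this is first inversion.

first inversion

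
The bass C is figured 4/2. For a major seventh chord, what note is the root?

The figures 4/2 mean the seventh of the chord is in the bass. If C is the seventh of a major seventh chord, the root is Db (chord tones Db–F–Ab–C).

Db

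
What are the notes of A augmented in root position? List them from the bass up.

Spelling A augmented: A–C#–E#. In root position the root is bass, giving A, C#, E# from the bottom.

A, C#, E#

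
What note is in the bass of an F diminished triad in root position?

F

The root of F diminished (F–Ab–Cb) is F; that is the bass in root position.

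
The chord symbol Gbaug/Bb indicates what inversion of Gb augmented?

first inversion

Gbaug/Bb means Gb augmented with Bb in the bass. Bb is the third of Gb augmented (Gb–Bb–D), so this is first inversion.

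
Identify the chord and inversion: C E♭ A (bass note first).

Reducing to letter names: C, Eb, A. These stack in thirds as A–C–Eb — an A diminished triad.
The lowest note is C, the third of the chord, so this is first inversion (figured bass 6).

A diminished, first inversion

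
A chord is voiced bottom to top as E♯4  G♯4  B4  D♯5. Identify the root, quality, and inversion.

The distinct note names are E#, G#, B, D#. Stacked in thirds they read E#–G#–B–D#, which is a half-diminished seventh chord on E#.
E# is the root of E# half-diminished seventh; root in the bass means root position (figured bass 7).

E# half-diminished seventh, root position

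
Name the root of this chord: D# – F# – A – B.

The distinct letter names are D#, F#, A, B. Arranged as a stack of thirds they read B–D#–F#–A, so B is the root (a B dominant seventh chord).

B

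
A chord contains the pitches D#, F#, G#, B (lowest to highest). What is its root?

The distinct letter names are D#, F#, G#, B. Arranged as a stack of thirds they read G#–B–D#–F#, so G# is the root (a G# minor seventh chord).

G#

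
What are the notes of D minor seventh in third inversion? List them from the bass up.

C, D, F, A

The chord tones are D–F–A–C. With the seventh (C) lowest for third inversion: C, D, F, A.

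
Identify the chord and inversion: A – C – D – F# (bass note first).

The pitch classes A, C, D, F# arrange in thirds as D–F#–A–C: a D dominant seventh chord.
A is the fifth of D dominant seventh; fifth in the bass means second inversion (figured bass 4/3).

D dominant seventh, second inversion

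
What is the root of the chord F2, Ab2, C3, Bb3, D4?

Bb

F, Ab, C, Bb, D are the tones of a Bb dominant ninth chord (Bb–D–F–Ab–C), making Bb the root.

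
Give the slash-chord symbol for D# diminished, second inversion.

Second inversion of D# diminished has the fifth (A) in the bass. As a slash chord: D#dim/A.

D#dim/A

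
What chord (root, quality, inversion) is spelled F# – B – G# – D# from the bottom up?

G# minor seventh, third inversion

Reducing to letter names: F#, B, G#, D#. These stack in thirds as G#–B–D#–F# — a G# minor seventh chord.
F# is the seventh of G# minor seventh; seventh in the bass means third inversion (figured bass 4/2).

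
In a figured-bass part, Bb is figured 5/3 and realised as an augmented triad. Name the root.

Bb

The figures 5/3 mean the root of the chord is in the bass. If Bb is the root of an augmented triad, the root is Bb (chord tones Bb–D–F#).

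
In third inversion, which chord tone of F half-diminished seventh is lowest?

Eb

The seventh of F half-diminished seventh (F–Ab–Cb–Eb) is Eb; that is the bass in third inversion.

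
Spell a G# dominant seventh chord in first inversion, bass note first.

B#, D#, F#, G#

Spelling G# dominant seventh: G#–B#–D#–F#. In first inversion the third is bass, giving B#, D#, F#, G# from the bottom.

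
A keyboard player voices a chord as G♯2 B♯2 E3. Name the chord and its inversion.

The pitch classes G#, B#, E arrange in thirds as E–G#–B#: an E augmented triad.
G# is the third of E augmented; third in the bass means first inversion (figured bass 6).

E augmented, first inversion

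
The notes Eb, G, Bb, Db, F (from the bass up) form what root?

Eb

Reordering Eb, G, Bb, Db, F into stacked thirds gives Eb–G–Bb–Db–F; the bottom of that stack, Eb, is the root.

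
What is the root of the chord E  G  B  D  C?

C

Reordering E, G, B, D, C into stacked thirds gives C–E–G–B–D; the bottom of that stack, C, is the root.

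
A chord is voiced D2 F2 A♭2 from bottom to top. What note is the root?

D

The distinct letter names are D, F, Ab. Arranged as a stack of thirds they read D–F–Ab, so D is the root (a D diminished triad).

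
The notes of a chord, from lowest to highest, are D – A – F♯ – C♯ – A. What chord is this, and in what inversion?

D major seventh, root position

The distinct note names are D, A, F#, C#. Stacked in thirds they read D–F#–A–C#, which is a major seventh chord on D.
D is the root of D major seventh; root in the bass means root position (figured bass 7).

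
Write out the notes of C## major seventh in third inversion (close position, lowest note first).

Spelling C## major seventh: C##–E##–G##–B##. In third inversion the seventh is bass, giving B##, C##, E##, G## from the bottom.

B##, C##, E##, G##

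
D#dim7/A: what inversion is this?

D#dim7/A means D# diminished seventh with A in the bass. A is the fifth of D# diminished seventh (D#–F#–A–C), so this is second inversion.

second inversion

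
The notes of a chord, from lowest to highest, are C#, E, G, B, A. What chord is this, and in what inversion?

The pitch classes C#, E, G, B, A arrange in thirds as A–C#–E–G–B: an A dominant ninth chord.
The lowest note is C#, the third of the chord, so this is first inversion.

A dominant ninth, first inversion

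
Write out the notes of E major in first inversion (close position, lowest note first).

G#, B, E

The chord tones are E–G#–B. With the third (G#) lowest for first inversion: G#, B, E.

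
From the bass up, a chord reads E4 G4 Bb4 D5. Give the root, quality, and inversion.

The pitch classes E, G, Bb, D arrange in thirds as E–G–Bb–D: an E half-diminished seventh chord.
The lowest note is E, the root of the chord, so this is root position (figured bass 7).

E half-diminished seventh, root position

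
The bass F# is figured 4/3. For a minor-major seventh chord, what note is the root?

B

The figures 4/3 mean the fifth of the chord is in the bass. If F# is the fifth of a minor-major seventh chord, the root is B (chord tones B–D–F#–A#).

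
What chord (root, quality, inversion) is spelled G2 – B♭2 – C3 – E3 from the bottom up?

C dominant seventh, second inversion

The distinct note names are G, Bb, C, E. Stacked in thirds they read C–E–G–Bb, which is a dominant seventh chord on C.
G is the fifth of C dominant seventh; fifth in the bass means second inversion (figured bass 4/3).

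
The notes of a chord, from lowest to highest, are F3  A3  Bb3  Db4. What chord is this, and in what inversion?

Bb minor-major seventh, second inversion

Reducing to letter names: F, A, Bb, Db. These stack in thirds as Bb–Db–F–A — a Bb minor-major seventh chord.
F is the fifth of Bb minor-major seventh; fifth in the bass means second inversion (figured bass 4/3).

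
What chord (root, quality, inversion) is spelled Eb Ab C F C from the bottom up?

The pitch classes Eb, Ab, C, F arrange in thirds as F–Ab–C–Eb: an F minor seventh chord.
The lowest note is Eb, the seventh of the chord, so this is third inversion (figured bass 4/2).

F minor seventh, third inversion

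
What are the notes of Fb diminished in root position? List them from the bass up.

Fb, Abb, Cbb

Fb diminished is Fb–Abb–Cbb. Root position puts the root (Fb) in the bass, with the remaining tones above: Fb, Abb, Cbb.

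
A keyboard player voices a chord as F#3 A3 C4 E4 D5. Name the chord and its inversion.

The distinct note names are F#, A, C, E, D. Stacked in thirds they read D–F#–A–C–E, which is a dominant ninth chord on D.
With the third (F#) in the bass, the chord is in first inversion.

D dominant ninth, first inversion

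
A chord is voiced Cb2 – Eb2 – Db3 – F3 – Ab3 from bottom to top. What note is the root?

Db

The distinct letter names are Cb, Eb, Db, F, Ab. Arranged as a stack of thirds they read Db–F–Ab–Cb–Eb, so Db is the root (a Db dominant ninth chord).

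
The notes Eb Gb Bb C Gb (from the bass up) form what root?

C

Eb, Gb, Bb, C are the tones of a C half-diminished seventh chord (C–Eb–Gb–Bb), making C the root.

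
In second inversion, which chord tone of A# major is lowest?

A# major is A#–C##–E#. Second inversion places the fifth in the bass: E#.

E#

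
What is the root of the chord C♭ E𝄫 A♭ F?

Reordering Cb, Ebb, Ab, F into stacked thirds gives F–Ab–Cb–Ebb; the bottom of that stack, F, is the root.

F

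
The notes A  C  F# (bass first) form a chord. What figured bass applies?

6

The notes A, C, F# stack in thirds as F#–A–C — an F# diminished triad. The bass A is the third, so this is first inversion: figured 6.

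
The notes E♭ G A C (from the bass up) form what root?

A

Reordering Eb, G, A, C into stacked thirds gives A–C–Eb–G; the bottom of that stack, A, is the root.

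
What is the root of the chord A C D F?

Reordering A, C, D, F into stacked thirds gives D–F–A–C; the bottom of that stack, D, is the root.

D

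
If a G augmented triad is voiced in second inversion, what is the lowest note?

The fifth of G augmented (G–B–D#) is D#; that is the bass in second inversion.

D#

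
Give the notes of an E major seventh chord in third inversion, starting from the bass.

Spelling E major seventh: E–G#–B–D#. In third inversion the seventh is bass, giving D#, E, G#, B from the bottom.

D#, E, G#, B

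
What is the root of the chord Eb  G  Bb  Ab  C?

Eb, G, Bb, Ab, C are the tones of an Ab major ninth chord (Ab–C–Eb–G–Bb), making Ab the root.

Ab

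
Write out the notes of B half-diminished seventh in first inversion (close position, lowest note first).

Spelling B half-diminished seventh: B–D–F–A. In first inversion the third is bass, giving D, F, A, B from the bottom.

D, F, A, B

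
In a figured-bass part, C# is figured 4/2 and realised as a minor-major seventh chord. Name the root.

The figures 4/2 mean the seventh of the chord is in the bass. If C# is the seventh of a minor-major seventh chord, the root is D (chord tones D–F–A–C#).

D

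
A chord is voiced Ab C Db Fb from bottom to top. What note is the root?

Db

The distinct letter names are Ab, C, Db, Fb. Arranged as a stack of thirds they read Db–Fb–Ab–C, so Db is the root (a Db minor-major seventh chord).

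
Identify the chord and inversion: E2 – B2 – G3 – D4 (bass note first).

The distinct note names are E, B, G, D. Stacked in thirds they read E–G–B–D, which is a minor seventh chord on E.
E is the root of E minor seventh; root in the bass means root position (figured bass 7).

E minor seventh, root position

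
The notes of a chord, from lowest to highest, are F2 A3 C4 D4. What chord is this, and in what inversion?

D minor seventh, first inversion

Reducing to letter names: F, A, C, D. These stack in thirds as D–F–A–C — a D minor seventh chord.
With the third (F) in the bass, the chord is in first inversion (figured bass 6/5).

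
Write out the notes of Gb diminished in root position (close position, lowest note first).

Spelling Gb diminished: Gb–Bbb–Dbb. In root position the root is bass, giving Gb, Bbb, Dbb from the bottom.

Gb, Bbb, Dbb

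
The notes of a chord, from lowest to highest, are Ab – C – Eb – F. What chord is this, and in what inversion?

F minor seventh, first inversion

The distinct note names are Ab, C, Eb, F. Stacked in thirds they read F–Ab–C–Eb, which is a minor seventh chord on F.
The lowest note is Ab, the third of the chord, so this is first inversion (figured bass 6/5).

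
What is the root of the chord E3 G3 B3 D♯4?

The distinct letter names are E, G, B, D#. Arranged as a stack of thirds they read E–G–B–D#, so E is the root (an E minor-major seventh chord).

E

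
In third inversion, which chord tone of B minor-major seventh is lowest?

A#

The seventh of B minor-major seventh (B–D–F#–A#) is A#; that is the bass in third inversion.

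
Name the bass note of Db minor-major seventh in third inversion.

In third inversion the seventh is lowest. For Db minor-major seventh (Db–Fb–Ab–C) that is C.

C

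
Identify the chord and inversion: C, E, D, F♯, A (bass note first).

Reducing to letter names: C, E, D, F#, A. These stack in thirds as D–F#–A–C–E — a D dominant ninth chord.
C is the seventh of D dominant ninth; seventh in the bass means third inversion.

D dominant ninth, third inversion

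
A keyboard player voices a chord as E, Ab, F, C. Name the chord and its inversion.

The pitch classes E, Ab, F, C arrange in thirds as F–Ab–C–E: an F minor-major seventh chord.
E is the seventh of F minor-major seventh; seventh in the bass means third inversion (figured bass 4/2).

F minor-major seventh, third inversion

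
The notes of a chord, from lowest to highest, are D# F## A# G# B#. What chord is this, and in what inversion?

G# major ninth, second inversion

Reducing to letter names: D#, F##, A#, G#, B#. These stack in thirds as G#–B#–D#–F##–A# — a G# major ninth chord.
D# is the fifth of G# major ninth; fifth in the bass means second inversion.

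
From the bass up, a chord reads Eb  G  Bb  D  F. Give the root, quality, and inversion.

Eb major ninth, root position

The distinct note names are Eb, G, Bb, D, F. Stacked in thirds they read Eb–G–Bb–D–F, which is a major ninth chord on Eb.
Eb is the root of Eb major ninth; root in the bass means root position.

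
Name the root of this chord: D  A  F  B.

D, A, F, B are the tones of a B half-diminished seventh chord (B–D–F–A), making B the root.

B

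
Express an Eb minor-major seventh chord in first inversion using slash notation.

First inversion of Eb minor-major seventh has the third (Gb) in the bass. As a slash chord: Ebm(maj7)/Gb.

Ebm(maj7)/Gb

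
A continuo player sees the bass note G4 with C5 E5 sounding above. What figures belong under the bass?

The notes G, C, E stack in thirds as C–E–G — a C major triad. The bass G is the fifth, so this is second inversion: figured 6/4.

6/4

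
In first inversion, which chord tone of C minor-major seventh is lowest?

Eb

C minor-major seventh is C–Eb–G–B. First inversion places the third in the bass: Eb.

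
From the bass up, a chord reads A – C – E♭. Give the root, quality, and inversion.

The distinct note names are A, C, Eb. Stacked in thirds they read A–C–Eb, which is a diminished triad on A.
With the root (A) in the bass, the chord is in root position (figured bass 5/3).

A diminished, root position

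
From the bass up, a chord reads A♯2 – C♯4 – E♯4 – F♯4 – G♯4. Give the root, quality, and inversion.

F# major ninth, first inversion

The pitch classes A#, C#, E#, F#, G# arrange in thirds as F#–A#–C#–E#–G#: an F# major ninth chord.
The lowest note is A#, the third of the chord, so this is first inversion.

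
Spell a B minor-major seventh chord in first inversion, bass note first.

B minor-major seventh is B–D–F#–A#. First inversion puts the third (D) in the bass, with the remaining tones above: D, F#, A#, B.

D, F#, A#, B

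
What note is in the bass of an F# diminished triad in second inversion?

In second inversion the fifth is lowest. For F# diminished (F#–A–C) that is C.

C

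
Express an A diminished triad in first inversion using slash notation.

Adim/C

First inversion of A diminished has the third (C) in the bass. As a slash chord: Adim/C.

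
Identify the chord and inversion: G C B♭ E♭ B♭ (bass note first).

The distinct note names are G, C, Bb, Eb. Stacked in thirds they read C–Eb–G–Bb, which is a minor seventh chord on C.
With the fifth (G) in the bass, the chord is in second inversion (figured bass 4/3).

C minor seventh, second inversion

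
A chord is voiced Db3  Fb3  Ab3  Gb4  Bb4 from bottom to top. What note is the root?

Gb

The distinct letter names are Db, Fb, Ab, Gb, Bb. Arranged as a stack of thirds they read Gb–Bb–Db–Fb–Ab, so Gb is the root (a Gb dominant ninth chord).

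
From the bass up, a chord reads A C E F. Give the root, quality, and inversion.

The distinct note names are A, C, E, F. Stacked in thirds they read F–A–C–E, which is a major seventh chord on F.
The lowest note is A, the third of the chord, so this is first inversion (figured bass 6/5).

F major seventh, first inversion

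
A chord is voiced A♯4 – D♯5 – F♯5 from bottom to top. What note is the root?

D#

The distinct letter names are A#, D#, F#. Arranged as a stack of thirds they read D#–F#–A#, so D# is the root (a D# minor triad).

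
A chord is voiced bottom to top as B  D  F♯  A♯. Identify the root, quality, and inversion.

B minor-major seventh, root position

The distinct note names are B, D, F#, A#. Stacked in thirds they read B–D–F#–A#, which is a minor-major seventh chord on B.
B is the root of B minor-major seventh; root in the bass means root position (figured bass 7).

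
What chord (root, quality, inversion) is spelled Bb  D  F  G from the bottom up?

G minor seventh, first inversion

Reducing to letter names: Bb, D, F, G. These stack in thirds as G–Bb–D–F — a G minor seventh chord.
With the third (Bb) in the bass, the chord is in first inversion (figured bass 6/5).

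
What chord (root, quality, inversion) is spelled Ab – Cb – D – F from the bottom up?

D diminished seventh, second inversion

Reducing to letter names: Ab, Cb, D, F. These stack in thirds as D–F–Ab–Cb — a D diminished seventh chord.
With the fifth (Ab) in the bass, the chord is in second inversion (figured bass 4/3).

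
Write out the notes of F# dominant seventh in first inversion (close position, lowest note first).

A#, C#, E, F#

F# dominant seventh is F#–A#–C#–E. First inversion puts the third (A#) in the bass, with the remaining tones above: A#, C#, E, F#.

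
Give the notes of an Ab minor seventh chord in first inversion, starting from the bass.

Spelling Ab minor seventh: Ab–Cb–Eb–Gb. In first inversion the third is bass, giving Cb, Eb, Gb, Ab from the bottom.

Cb, Eb, Gb, Ab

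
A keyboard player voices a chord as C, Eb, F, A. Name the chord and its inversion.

F dominant seventh, second inversion

Reducing to letter names: C, Eb, F, A. These stack in thirds as F–A–C–Eb — an F dominant seventh chord.
With the fifth (C) in the bass, the chord is in second inversion (figured bass 4/3).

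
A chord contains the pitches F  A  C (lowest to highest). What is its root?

F, A, C are the tones of an F major triad (F–A–C), making F the root.

F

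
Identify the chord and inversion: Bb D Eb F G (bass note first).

The distinct note names are Bb, D, Eb, F, G. Stacked in thirds they read Eb–G–Bb–D–F, which is a major ninth chord on Eb.
With the fifth (Bb) in the bass, the chord is in second inversion.

Eb major ninth, second inversion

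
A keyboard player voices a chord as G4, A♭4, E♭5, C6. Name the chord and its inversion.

The pitch classes G, Ab, Eb, C arrange in thirds as Ab–C–Eb–G: an Ab major seventh chord.
With the seventh (G) in the bass, the chord is in third inversion (figured bass 4/2).

Ab major seventh, third inversion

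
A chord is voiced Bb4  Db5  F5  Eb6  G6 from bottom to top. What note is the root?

Eb

The distinct letter names are Bb, Db, F, Eb, G. Arranged as a stack of thirds they read Eb–G–Bb–Db–F, so Eb is the root (an Eb dominant ninth chord).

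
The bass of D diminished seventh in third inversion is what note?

D diminished seventh is D–F–Ab–Cb. Third inversion places the seventh in the bass: Cb.

Cb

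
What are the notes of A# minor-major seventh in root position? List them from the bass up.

A#, C#, E#, G##

Spelling A# minor-major seventh: A#–C#–E#–G##. In root position the root is bass, giving A#, C#, E#, G## from the bottom.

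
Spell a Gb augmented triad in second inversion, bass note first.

Gb augmented is Gb–Bb–D. Second inversion puts the fifth (D) in the bass, with the remaining tones above: D, Gb, Bb.

D, Gb, Bb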